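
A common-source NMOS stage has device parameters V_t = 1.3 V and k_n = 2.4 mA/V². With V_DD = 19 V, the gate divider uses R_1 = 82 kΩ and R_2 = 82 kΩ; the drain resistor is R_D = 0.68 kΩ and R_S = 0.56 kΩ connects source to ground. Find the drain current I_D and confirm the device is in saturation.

I_D ≈ 9.6 mA

V_G = V_DD·R_2/(R_1+R_2) = 19×82/164 = 9.5 V.
Assume saturation: I_D = (k_n/2)(V_GS − V_t)² with V_GS = V_G − I_D·R_S = 9.5 − 0.56·I_D.
Substituting gives 0.376·I_D² − 12·I_D + 80.7 = 0, with roots I_D = 9.59 or 22.3 mA.
The root I_D = 22.3 mA gives V_GS = -3.02 V ≤ V_t, so take I_D = 9.59 mA.
Then V_GS = 4.13 V and V_DS = V_DD − I_D(R_D+R_S) = 19 − 9.59×1.24 = 7.1 V.
Saturation requires V_DS ≥ V_GS − V_t = 2.83 V; 7.1 ≥ 2.83 ✓.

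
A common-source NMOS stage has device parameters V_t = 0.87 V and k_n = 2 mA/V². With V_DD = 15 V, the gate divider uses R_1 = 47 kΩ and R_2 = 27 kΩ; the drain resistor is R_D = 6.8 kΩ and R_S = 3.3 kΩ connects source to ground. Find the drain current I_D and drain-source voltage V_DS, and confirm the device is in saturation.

I_D ≈ 1.1 mA, V_DS ≈ 4.1 V

V_G = V_DD·R_2/(R_1+R_2) = 15×27/74 = 5.47 V.
Assume saturation: I_D = (k_n/2)(V_GS − V_t)² with V_GS = V_G − I_D·R_S = 5.47 − 3.3·I_D.
Substituting gives 10.9·I_D² − 31.4·I_D + 21.2 = 0, with roots I_D = 1.08 or 1.8 mA.
The root I_D = 1.8 mA gives V_GS = -0.472 V ≤ V_t, so take I_D = 1.08 mA.
Then V_GS = 1.91 V and V_DS = V_DD − I_D(R_D+R_S) = 15 − 1.08×10.1 = 4.09 V.
Saturation requires V_DS ≥ V_GS − V_t = 1.04 V; 4.09 ≥ 1.04 ✓.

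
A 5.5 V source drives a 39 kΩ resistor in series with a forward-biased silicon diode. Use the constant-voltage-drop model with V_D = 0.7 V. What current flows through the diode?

I ≈ 0.12 mA

KVL around the loop: 5.5 = V_D + I·R = 0.7 + I × 39 kΩ.
So I = (5.5 − 0.7) / 39 kΩ = 4.8 / 39 = 0.123 mA.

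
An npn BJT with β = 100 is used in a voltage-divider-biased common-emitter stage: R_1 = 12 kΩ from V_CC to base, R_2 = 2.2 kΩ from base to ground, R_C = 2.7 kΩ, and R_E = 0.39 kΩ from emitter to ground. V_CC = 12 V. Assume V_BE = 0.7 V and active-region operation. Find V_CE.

V_CE ≈ 3.3 V

Thevenize the base divider: V_Th = V_CC·R_2/(R_1+R_2) = 12×2.2/14.2 = 1.86 V, R_Th = R_1‖R_2 = 1.86 kΩ.
Base-emitter loop: V_Th = I_B·R_Th + V_BE + (β+1)I_B·R_E, so I_B = (1.86 − 0.7) / (1.86 + 101×0.39) = 0.0281 mA.
I_C = β·I_B = 100×0.0281 = 2.81 mA, and I_E = (β+1)I_B = 2.84 mA.
V_CE = V_CC − I_C·R_C − I_E·R_E = 12 − 2.81×2.7 − 2.84×0.39 = 3.31 V.
V_CE = 3.31 V > 0.2 V confirms active-region operation.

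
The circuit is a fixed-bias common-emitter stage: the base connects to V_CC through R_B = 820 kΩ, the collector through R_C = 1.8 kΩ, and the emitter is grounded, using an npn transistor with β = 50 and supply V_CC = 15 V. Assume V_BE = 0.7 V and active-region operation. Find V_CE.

V_CE ≈ 13 V

Base loop: V_CC = I_B·R_B + V_BE, so I_B = (15 − 0.7)/820 kΩ = 0.0174 mA.
In the active region I_C = β·I_B = 50 × 0.0174 = 0.872 mA.
Collector loop: V_CE = V_CC − I_C·R_C = 15 − 0.872×1.8 = 13.4 V.
Since V_CE = 13.4 V > V_CE(sat) ≈ 0.2 V, the transistor is in the active region as assumed.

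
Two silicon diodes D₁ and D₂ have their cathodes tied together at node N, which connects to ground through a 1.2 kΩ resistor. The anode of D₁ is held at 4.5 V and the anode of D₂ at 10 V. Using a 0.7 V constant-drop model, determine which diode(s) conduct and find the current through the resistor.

Assume both conduct. Then node N would need to be at both 4.5−0.7 = 3.8 V and 10−0.7 = 9.3 V, which is impossible.
Assume only D₂ conducts: V_N = 10 − 0.7 = 9.3 V, so I_R = 9.3/1.2 = 7.75 mA.
Check D₁: its anode-to-cathode voltage is 4.5 − 9.3 = -4.8 V < 0.7 V, so it is off. The assumption is consistent.

Only D₂ conducts; I_R ≈ 7.8 mA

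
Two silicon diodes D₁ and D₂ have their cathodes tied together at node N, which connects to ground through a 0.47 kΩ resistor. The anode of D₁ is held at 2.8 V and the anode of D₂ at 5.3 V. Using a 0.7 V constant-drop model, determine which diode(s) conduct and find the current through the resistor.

Assume both conduct. Then node N would need to be at both 2.8−0.7 = 2.1 V and 5.3−0.7 = 4.6 V, which is impossible.
Assume only D₂ conducts: V_N = 5.3 − 0.7 = 4.6 V, so I_R = 4.6/0.47 = 9.79 mA.
Check D₁: its anode-to-cathode voltage is 2.8 − 4.6 = -1.8 V < 0.7 V, so it is off. The assumption is consistent.

Only D₂ conducts; I_R ≈ 9.8 mA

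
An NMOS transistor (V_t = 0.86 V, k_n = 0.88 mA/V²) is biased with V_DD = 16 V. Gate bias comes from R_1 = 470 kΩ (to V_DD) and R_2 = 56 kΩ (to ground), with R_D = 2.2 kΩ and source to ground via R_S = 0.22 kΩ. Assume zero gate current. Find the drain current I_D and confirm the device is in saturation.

I_D ≈ 0.27 mA

V_G = V_DD·R_2/(R_1+R_2) = 16×56/526 = 1.7 V.
Assume saturation: I_D = (k_n/2)(V_GS − V_t)² with V_GS = V_G − I_D·R_S = 1.7 − 0.22·I_D.
Substituting gives 0.0213·I_D² − 1.16·I_D + 0.313 = 0, with roots I_D = 0.27 or 54.4 mA.
The root I_D = 54.4 mA gives V_GS = -10.3 V ≤ V_t, so take I_D = 0.27 mA.
Then V_GS = 1.64 V and V_DS = V_DD − I_D(R_D+R_S) = 16 − 0.27×2.42 = 15.3 V.
Saturation requires V_DS ≥ V_GS − V_t = 0.784 V; 15.3 ≥ 0.784 ✓.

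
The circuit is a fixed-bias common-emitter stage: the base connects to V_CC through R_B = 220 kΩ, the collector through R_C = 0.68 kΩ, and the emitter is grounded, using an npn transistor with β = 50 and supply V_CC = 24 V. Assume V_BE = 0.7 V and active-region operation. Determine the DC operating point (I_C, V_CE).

Base loop: V_CC = I_B·R_B + V_BE, so I_B = (24 − 0.7)/220 kΩ = 0.106 mA.
In the active region I_C = β·I_B = 50 × 0.106 = 5.3 mA.
Collector loop: V_CE = V_CC − I_C·R_C = 24 − 5.3×0.68 = 20.4 V.
Since V_CE = 20.4 V > V_CE(sat) ≈ 0.2 V, the transistor is in the active region as assumed.

I_C ≈ 5.3 mA, V_CE ≈ 20 V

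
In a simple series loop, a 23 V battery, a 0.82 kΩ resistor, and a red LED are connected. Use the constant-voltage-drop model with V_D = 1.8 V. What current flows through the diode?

KVL around the loop: 23 = V_D + I·R = 1.8 + I × 0.82 kΩ.
So I = (23 − 1.8) / 0.82 kΩ = 21.2 / 0.82 = 25.9 mA.

I ≈ 26 mA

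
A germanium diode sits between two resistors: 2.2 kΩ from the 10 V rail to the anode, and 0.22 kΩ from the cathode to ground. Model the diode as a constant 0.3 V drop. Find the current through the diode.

I ≈ 4 mA

The two resistors are in series with the diode, so KVL gives 10 = I·2.2 + 0.3 + I·0.22.
I = (10 − 0.3) / (2.2 + 0.22) kΩ = 9.7 / 2.42 = 4.01 mA.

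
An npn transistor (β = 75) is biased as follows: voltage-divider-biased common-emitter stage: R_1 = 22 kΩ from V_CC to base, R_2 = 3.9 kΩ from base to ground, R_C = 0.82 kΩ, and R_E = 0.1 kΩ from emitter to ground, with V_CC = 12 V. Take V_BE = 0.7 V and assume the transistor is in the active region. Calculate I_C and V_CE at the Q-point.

I_C ≈ 7.6 mA, V_CE ≈ 5 V

Thevenize the base divider: V_Th = V_CC·R_2/(R_1+R_2) = 12×3.9/25.9 = 1.81 V, R_Th = R_1‖R_2 = 3.31 kΩ.
Base-emitter loop: V_Th = I_B·R_Th + V_BE + (β+1)I_B·R_E, so I_B = (1.81 − 0.7) / (3.31 + 76×0.1) = 0.101 mA.
I_C = β·I_B = 75×0.101 = 7.61 mA, and I_E = (β+1)I_B = 7.71 mA.
V_CE = V_CC − I_C·R_C − I_E·R_E = 12 − 7.61×0.82 − 7.71×0.1 = 4.99 V.
V_CE = 4.99 V > 0.2 V confirms active-region operation.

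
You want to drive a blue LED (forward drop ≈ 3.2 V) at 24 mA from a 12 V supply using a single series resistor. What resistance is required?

The resistor drops V_S − V_D = 12 − 3.2 = 8.8 V at 24 mA.
R = 8.8 V / 24 mA = 0.367 kΩ.

R ≈ 0.37 kΩ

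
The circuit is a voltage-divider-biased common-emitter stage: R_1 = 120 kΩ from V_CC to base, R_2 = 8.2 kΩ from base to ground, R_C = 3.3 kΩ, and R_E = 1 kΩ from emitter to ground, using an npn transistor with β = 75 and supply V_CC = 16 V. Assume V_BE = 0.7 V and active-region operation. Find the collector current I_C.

I_C ≈ 0.29 mA

Thevenize the base divider: V_Th = V_CC·R_2/(R_1+R_2) = 16×8.2/128 = 1.02 V, R_Th = R_1‖R_2 = 7.68 kΩ.
Base-emitter loop: V_Th = I_B·R_Th + V_BE + (β+1)I_B·R_E, so I_B = (1.02 − 0.7) / (7.68 + 76×1) = 0.00386 mA.
I_C = β·I_B = 75×0.00386 = 0.29 mA, and I_E = (β+1)I_B = 0.294 mA.
V_CE = V_CC − I_C·R_C − I_E·R_E = 16 − 0.29×3.3 − 0.294×1 = 14.7 V.
V_CE = 14.7 V > 0.2 V confirms active-region operation.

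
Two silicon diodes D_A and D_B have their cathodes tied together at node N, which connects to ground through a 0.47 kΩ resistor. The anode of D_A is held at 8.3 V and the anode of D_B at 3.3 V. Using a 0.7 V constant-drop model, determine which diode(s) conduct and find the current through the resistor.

Assume both conduct. Then node N would need to be at both 8.3−0.7 = 7.6 V and 3.3−0.7 = 2.6 V, which is impossible.
Assume only D_A conducts: V_N = 8.3 − 0.7 = 7.6 V, so I_R = 7.6/0.47 = 16.2 mA.
Check D_B: its anode-to-cathode voltage is 3.3 − 7.6 = -4.3 V < 0.7 V, so it is off. The assumption is consistent.

Only D_A conducts; I_R ≈ 16 mA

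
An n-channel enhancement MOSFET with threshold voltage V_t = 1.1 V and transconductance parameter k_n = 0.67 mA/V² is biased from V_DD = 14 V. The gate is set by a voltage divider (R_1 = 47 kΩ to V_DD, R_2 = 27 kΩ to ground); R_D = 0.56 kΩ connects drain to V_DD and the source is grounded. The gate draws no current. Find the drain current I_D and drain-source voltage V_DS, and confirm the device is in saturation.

V_G = V_DD·R_2/(R_1+R_2) = 14×27/74 = 5.11 V. With the source grounded, V_GS = V_G = 5.11 V.
Assume saturation: I_D = (k_n/2)(V_GS − V_t)² = (0.67/2)×(5.11 − 1.1)² = 0.335×4.01² = 5.38 mA.
V_DS = V_DD − I_D·R_D = 14 − 5.38×0.56 = 11 V.
Saturation requires V_DS ≥ V_GS − V_t = 4.01 V; 11 ≥ 4.01 ✓.

I_D ≈ 5.4 mA, V_DS ≈ 11 V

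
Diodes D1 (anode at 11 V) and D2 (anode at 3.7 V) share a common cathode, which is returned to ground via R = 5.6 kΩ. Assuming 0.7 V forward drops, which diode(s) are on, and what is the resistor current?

Assume both conduct. Then node N would need to be at both 11−0.7 = 10.3 V and 3.7−0.7 = 3 V, which is impossible.
Assume only D1 conducts: V_N = 11 − 0.7 = 10.3 V, so I_R = 10.3/5.6 = 1.84 mA.
Check D2: its anode-to-cathode voltage is 3.7 − 10.3 = -6.6 V < 0.7 V, so it is off. The assumption is consistent.

Only D1 conducts; I_R ≈ 1.8 mA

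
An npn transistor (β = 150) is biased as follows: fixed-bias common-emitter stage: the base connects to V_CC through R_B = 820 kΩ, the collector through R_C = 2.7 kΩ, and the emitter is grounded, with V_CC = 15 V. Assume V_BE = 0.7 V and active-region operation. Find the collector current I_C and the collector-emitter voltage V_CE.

Base loop: V_CC = I_B·R_B + V_BE, so I_B = (15 − 0.7)/820 kΩ = 0.0174 mA.
In the active region I_C = β·I_B = 150 × 0.0174 = 2.62 mA.
Collector loop: V_CE = V_CC − I_C·R_C = 15 − 2.62×2.7 = 7.94 V.
Since V_CE = 7.94 V > V_CE(sat) ≈ 0.2 V, the transistor is in the active region as assumed.

I_C ≈ 2.6 mA, V_CE ≈ 7.9 V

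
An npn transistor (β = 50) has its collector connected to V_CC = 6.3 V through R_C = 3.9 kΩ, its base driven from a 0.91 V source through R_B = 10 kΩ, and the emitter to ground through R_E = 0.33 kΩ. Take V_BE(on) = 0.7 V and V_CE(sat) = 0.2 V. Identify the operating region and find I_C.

Assume active. Base-emitter loop: I_B = (V_BB − V_BE)/(R_B + (β+1)R_E) = (0.91 − 0.7)/(10 + 51×0.33) = 0.00783 mA.
I_C = β·I_B = 50×0.00783 = 0.391 mA.
V_CE = V_CC − I_C·R_C − I_E·R_E = 6.3 − 0.391×3.9 − 0.399×0.33 = 4.64 V > V_CE(sat), so the active-region assumption holds.

active; I_C ≈ 0.39 mA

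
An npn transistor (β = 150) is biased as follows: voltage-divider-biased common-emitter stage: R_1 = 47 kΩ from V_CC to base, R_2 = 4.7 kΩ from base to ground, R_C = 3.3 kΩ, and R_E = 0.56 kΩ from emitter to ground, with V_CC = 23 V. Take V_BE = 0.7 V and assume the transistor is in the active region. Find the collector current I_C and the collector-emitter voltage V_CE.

Thevenize the base divider: V_Th = V_CC·R_2/(R_1+R_2) = 23×4.7/51.7 = 2.09 V, R_Th = R_1‖R_2 = 4.27 kΩ.
Base-emitter loop: V_Th = I_B·R_Th + V_BE + (β+1)I_B·R_E, so I_B = (2.09 − 0.7) / (4.27 + 151×0.56) = 0.0157 mA.
I_C = β·I_B = 150×0.0157 = 2.35 mA, and I_E = (β+1)I_B = 2.36 mA.
V_CE = V_CC − I_C·R_C − I_E·R_E = 23 − 2.35×3.3 − 2.36×0.56 = 13.9 V.
V_CE = 13.9 V > 0.2 V confirms active-region operation.

I_C ≈ 2.3 mA, V_CE ≈ 14 V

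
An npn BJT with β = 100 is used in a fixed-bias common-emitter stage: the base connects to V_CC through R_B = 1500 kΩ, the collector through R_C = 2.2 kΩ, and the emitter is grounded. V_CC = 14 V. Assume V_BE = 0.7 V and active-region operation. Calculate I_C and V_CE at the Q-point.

I_C ≈ 0.89 mA, V_CE ≈ 12 V

Base loop: V_CC = I_B·R_B + V_BE, so I_B = (14 − 0.7)/1500 kΩ = 0.00887 mA.
In the active region I_C = β·I_B = 100 × 0.00887 = 0.887 mA.
Collector loop: V_CE = V_CC − I_C·R_C = 14 − 0.887×2.2 = 12 V.
Since V_CE = 12 V > V_CE(sat) ≈ 0.2 V, the transistor is in the active region as assumed.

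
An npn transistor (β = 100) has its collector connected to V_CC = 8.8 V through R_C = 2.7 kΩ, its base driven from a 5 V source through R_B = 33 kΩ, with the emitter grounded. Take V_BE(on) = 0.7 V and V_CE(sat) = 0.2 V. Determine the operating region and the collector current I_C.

saturation; I_C ≈ 3.2 mA

Assume active: I_B = (5 − 0.7)/33 = 0.13 mA, giving I_C = β·I_B = 13 mA.
But then V_CE = 8.8 − 13×2.7 = -26.4 V < V_CE(sat) = 0.2 V — impossible in the active region.
So the transistor is saturated. With V_CE = 0.2 V, I_C = (V_CC − 0.2)/R_C = 8.6/2.7 = 3.19 mA.
Check: β·I_B = 13 mA > I_C = 3.19 mA, confirming saturation.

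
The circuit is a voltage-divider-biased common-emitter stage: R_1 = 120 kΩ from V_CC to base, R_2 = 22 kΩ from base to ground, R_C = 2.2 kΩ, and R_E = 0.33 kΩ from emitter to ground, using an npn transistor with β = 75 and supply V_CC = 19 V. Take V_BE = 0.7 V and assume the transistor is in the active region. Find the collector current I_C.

I_C ≈ 3.9 mA

Thevenize the base divider: V_Th = V_CC·R_2/(R_1+R_2) = 19×22/142 = 2.94 V, R_Th = R_1‖R_2 = 18.6 kΩ.
Base-emitter loop: V_Th = I_B·R_Th + V_BE + (β+1)I_B·R_E, so I_B = (2.94 − 0.7) / (18.6 + 76×0.33) = 0.0514 mA.
I_C = β·I_B = 75×0.0514 = 3.85 mA, and I_E = (β+1)I_B = 3.9 mA.
V_CE = V_CC − I_C·R_C − I_E·R_E = 19 − 3.85×2.2 − 3.9×0.33 = 9.23 V.
V_CE = 9.23 V > 0.2 V confirms active-region operation.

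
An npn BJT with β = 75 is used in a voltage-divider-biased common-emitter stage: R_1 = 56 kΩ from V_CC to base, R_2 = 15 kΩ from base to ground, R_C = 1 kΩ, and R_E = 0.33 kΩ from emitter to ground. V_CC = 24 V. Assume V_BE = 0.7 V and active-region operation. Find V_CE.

V_CE ≈ 12 V

Thevenize the base divider: V_Th = V_CC·R_2/(R_1+R_2) = 24×15/71 = 5.07 V, R_Th = R_1‖R_2 = 11.8 kΩ.
Base-emitter loop: V_Th = I_B·R_Th + V_BE + (β+1)I_B·R_E, so I_B = (5.07 − 0.7) / (11.8 + 76×0.33) = 0.118 mA.
I_C = β·I_B = 75×0.118 = 8.88 mA, and I_E = (β+1)I_B = 9 mA.
V_CE = V_CC − I_C·R_C − I_E·R_E = 24 − 8.88×1 − 9×0.33 = 12.2 V.
V_CE = 12.2 V > 0.2 V confirms active-region operation.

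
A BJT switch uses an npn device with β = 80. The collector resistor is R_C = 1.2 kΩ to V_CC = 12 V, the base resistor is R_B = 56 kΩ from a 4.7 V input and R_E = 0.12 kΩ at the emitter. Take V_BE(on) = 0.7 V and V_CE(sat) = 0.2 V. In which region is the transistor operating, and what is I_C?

active; I_C ≈ 4.9 mA

Assume active. Base-emitter loop: I_B = (V_BB − V_BE)/(R_B + (β+1)R_E) = (4.7 − 0.7)/(56 + 81×0.12) = 0.0609 mA.
I_C = β·I_B = 80×0.0609 = 4.87 mA.
V_CE = V_CC − I_C·R_C − I_E·R_E = 12 − 4.87×1.2 − 4.93×0.12 = 5.57 V > V_CE(sat), so the active-region assumption holds.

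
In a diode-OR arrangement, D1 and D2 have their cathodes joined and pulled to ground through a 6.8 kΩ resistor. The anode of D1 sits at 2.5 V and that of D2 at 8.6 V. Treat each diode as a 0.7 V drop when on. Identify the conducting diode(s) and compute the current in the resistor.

Only D2 conducts; I_R ≈ 1.2 mA

Assume both conduct. Then node N would need to be at both 2.5−0.7 = 1.8 V and 8.6−0.7 = 7.9 V, which is impossible.
Assume only D2 conducts: V_N = 8.6 − 0.7 = 7.9 V, so I_R = 7.9/6.8 = 1.16 mA.
Check D1: its anode-to-cathode voltage is 2.5 − 7.9 = -5.4 V < 0.7 V, so it is off. The assumption is consistent.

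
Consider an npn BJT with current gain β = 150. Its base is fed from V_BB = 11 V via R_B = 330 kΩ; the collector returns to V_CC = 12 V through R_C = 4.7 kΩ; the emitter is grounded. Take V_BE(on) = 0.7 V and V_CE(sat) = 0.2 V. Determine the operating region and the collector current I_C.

saturation; I_C ≈ 2.5 mA

Assume active: I_B = (11 − 0.7)/330 = 0.0312 mA, giving I_C = β·I_B = 4.68 mA.
But then V_CE = 12 − 4.68×4.7 = -10 V < V_CE(sat) = 0.2 V — impossible in the active region.
So the transistor is saturated. With V_CE = 0.2 V, I_C = (V_CC − 0.2)/R_C = 11.8/4.7 = 2.51 mA.
Check: β·I_B = 4.68 mA > I_C = 2.51 mA, confirming saturation.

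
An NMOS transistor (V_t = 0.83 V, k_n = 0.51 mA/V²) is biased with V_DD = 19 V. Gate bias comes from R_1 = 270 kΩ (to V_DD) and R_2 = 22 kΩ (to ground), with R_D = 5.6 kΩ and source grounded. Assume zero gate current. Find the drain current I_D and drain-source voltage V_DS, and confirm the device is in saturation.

V_G = V_DD·R_2/(R_1+R_2) = 19×22/292 = 1.43 V. With the source grounded, V_GS = V_G = 1.43 V.
Assume saturation: I_D = (k_n/2)(V_GS − V_t)² = (0.51/2)×(1.43 − 0.83)² = 0.255×0.602² = 0.0923 mA.
V_DS = V_DD − I_D·R_D = 19 − 0.0923×5.6 = 18.5 V.
Saturation requires V_DS ≥ V_GS − V_t = 0.602 V; 18.5 ≥ 0.602 ✓.

I_D ≈ 0.092 mA, V_DS ≈ 18 V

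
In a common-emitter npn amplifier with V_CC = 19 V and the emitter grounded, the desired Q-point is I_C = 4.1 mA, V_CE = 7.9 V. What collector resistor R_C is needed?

R_C ≈ 2.7 kΩ

Collector loop: V_CC = I_C·R_C + V_CE.
R_C = (V_CC − V_CE)/I_C = (19 − 7.9)/4.1 = 2.71 kΩ.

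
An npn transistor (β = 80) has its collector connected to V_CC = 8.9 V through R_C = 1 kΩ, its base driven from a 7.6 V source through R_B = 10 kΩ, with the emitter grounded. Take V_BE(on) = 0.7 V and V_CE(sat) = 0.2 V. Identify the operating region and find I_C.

saturation; I_C ≈ 8.7 mA

Assume active: I_B = (7.6 − 0.7)/10 = 0.69 mA, giving I_C = β·I_B = 55.2 mA.
But then V_CE = 8.9 − 55.2×1 = -46.3 V < V_CE(sat) = 0.2 V — impossible in the active region.
So the transistor is saturated. With V_CE = 0.2 V, I_C = (V_CC − 0.2)/R_C = 8.7/1 = 8.7 mA.
Check: β·I_B = 55.2 mA > I_C = 8.7 mA, confirming saturation.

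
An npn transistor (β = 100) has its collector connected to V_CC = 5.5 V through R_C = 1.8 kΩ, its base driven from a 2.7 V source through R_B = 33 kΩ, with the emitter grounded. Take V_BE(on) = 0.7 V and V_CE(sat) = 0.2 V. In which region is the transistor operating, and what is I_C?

saturation; I_C ≈ 2.9 mA

Assume active: I_B = (2.7 − 0.7)/33 = 0.0606 mA, giving I_C = β·I_B = 6.06 mA.
But then V_CE = 5.5 − 6.06×1.8 = -5.41 V < V_CE(sat) = 0.2 V — impossible in the active region.
So the transistor is saturated. With V_CE = 0.2 V, I_C = (V_CC − 0.2)/R_C = 5.3/1.8 = 2.94 mA.
Check: β·I_B = 6.06 mA > I_C = 2.94 mA, confirming saturation.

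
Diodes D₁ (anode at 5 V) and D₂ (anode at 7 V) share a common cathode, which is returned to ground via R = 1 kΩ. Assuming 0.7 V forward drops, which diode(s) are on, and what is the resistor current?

Only D₂ conducts; I_R ≈ 6.3 mA

Assume both conduct. Then node N would need to be at both 5−0.7 = 4.3 V and 7−0.7 = 6.3 V, which is impossible.
Assume only D₂ conducts: V_N = 7 − 0.7 = 6.3 V, so I_R = 6.3/1 = 6.3 mA.
Check D₁: its anode-to-cathode voltage is 5 − 6.3 = -1.3 V < 0.7 V, so it is off. The assumption is consistent.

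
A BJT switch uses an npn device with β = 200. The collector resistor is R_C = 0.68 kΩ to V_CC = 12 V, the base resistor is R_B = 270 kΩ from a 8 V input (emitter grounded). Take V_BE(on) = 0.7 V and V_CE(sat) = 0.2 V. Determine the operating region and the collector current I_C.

Assume active. Base-emitter loop: I_B = (V_BB − V_BE)/R_B = (8 − 0.7)/270 = 0.027 mA.
I_C = β·I_B = 200×0.027 = 5.41 mA.
V_CE = V_CC − I_C·R_C = 12 − 5.41×0.68 = 8.32 V > V_CE(sat), so the active-region assumption holds.

active; I_C ≈ 5.4 mA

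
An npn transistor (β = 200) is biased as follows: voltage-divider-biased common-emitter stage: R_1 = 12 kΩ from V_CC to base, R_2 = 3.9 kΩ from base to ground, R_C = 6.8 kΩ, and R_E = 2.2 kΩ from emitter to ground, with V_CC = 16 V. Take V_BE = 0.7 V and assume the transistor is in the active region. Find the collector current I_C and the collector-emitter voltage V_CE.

Thevenize the base divider: V_Th = V_CC·R_2/(R_1+R_2) = 16×3.9/15.9 = 3.92 V, R_Th = R_1‖R_2 = 2.94 kΩ.
Base-emitter loop: V_Th = I_B·R_Th + V_BE + (β+1)I_B·R_E, so I_B = (3.92 − 0.7) / (2.94 + 201×2.2) = 0.00724 mA.
I_C = β·I_B = 200×0.00724 = 1.45 mA, and I_E = (β+1)I_B = 1.46 mA.
V_CE = V_CC − I_C·R_C − I_E·R_E = 16 − 1.45×6.8 − 1.46×2.2 = 2.95 V.
V_CE = 2.95 V > 0.2 V confirms active-region operation.

I_C ≈ 1.4 mA, V_CE ≈ 2.9 V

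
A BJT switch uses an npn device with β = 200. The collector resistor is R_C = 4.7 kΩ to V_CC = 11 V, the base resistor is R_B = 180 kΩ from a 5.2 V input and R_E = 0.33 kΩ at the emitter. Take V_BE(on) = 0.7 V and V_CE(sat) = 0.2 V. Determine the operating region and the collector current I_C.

saturation; I_C ≈ 2.1 mA

Assume active: I_B = (5.2 − 0.7)/(180 + 201×0.33) = 0.0183 mA, I_C = β·I_B = 3.65 mA.
Then V_CE = 11 − 3.65×4.7 − 3.67×0.33 = -7.38 V < 0.2 V — the active assumption fails.
Re-solve with V_CE = 0.2 V. KCL at the emitter: V_E/R_E = (V_BB−0.7−V_E)/R_B + (V_CC−0.2−V_E)/R_C, giving V_E = 0.715 V.
I_C = (V_CC − 0.2 − V_E)/R_C = (10.8 − 0.715)/4.7 = 2.15 mA.
Check: I_B = (4.5 − 0.715)/180 = 0.021 mA, and β·I_B = 4.21 mA > I_C, confirming saturation.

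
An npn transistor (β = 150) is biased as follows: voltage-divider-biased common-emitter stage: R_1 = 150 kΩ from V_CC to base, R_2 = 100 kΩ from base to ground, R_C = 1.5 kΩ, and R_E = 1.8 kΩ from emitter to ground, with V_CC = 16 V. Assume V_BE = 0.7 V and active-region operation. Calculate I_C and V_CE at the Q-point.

Thevenize the base divider: V_Th = V_CC·R_2/(R_1+R_2) = 16×100/250 = 6.4 V, R_Th = R_1‖R_2 = 60 kΩ.
Base-emitter loop: V_Th = I_B·R_Th + V_BE + (β+1)I_B·R_E, so I_B = (6.4 − 0.7) / (60 + 151×1.8) = 0.0172 mA.
I_C = β·I_B = 150×0.0172 = 2.58 mA, and I_E = (β+1)I_B = 2.59 mA.
V_CE = V_CC − I_C·R_C − I_E·R_E = 16 − 2.58×1.5 − 2.59×1.8 = 7.47 V.
V_CE = 7.47 V > 0.2 V confirms active-region operation.

I_C ≈ 2.6 mA, V_CE ≈ 7.5 V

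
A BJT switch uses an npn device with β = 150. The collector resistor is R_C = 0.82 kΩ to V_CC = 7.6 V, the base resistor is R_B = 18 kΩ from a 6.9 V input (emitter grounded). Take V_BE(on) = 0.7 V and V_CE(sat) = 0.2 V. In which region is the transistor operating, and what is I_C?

Assume active: I_B = (6.9 − 0.7)/18 = 0.344 mA, giving I_C = β·I_B = 51.7 mA.
But then V_CE = 7.6 − 51.7×0.82 = -34.8 V < V_CE(sat) = 0.2 V — impossible in the active region.
So the transistor is saturated. With V_CE = 0.2 V, I_C = (V_CC − 0.2)/R_C = 7.4/0.82 = 9.02 mA.
Check: β·I_B = 51.7 mA > I_C = 9.02 mA, confirming saturation.

saturation; I_C ≈ 9 mA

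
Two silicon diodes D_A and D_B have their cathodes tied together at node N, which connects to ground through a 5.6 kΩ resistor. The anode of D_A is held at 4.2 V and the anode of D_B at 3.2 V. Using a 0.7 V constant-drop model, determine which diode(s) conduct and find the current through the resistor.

Only D_A conducts; I_R ≈ 0.62 mA

Assume both conduct. Then node N would need to be at both 4.2−0.7 = 3.5 V and 3.2−0.7 = 2.5 V, which is impossible.
Assume only D_A conducts: V_N = 4.2 − 0.7 = 3.5 V, so I_R = 3.5/5.6 = 0.625 mA.
Check D_B: its anode-to-cathode voltage is 3.2 − 3.5 = -0.3 V < 0.7 V, so it is off. The assumption is consistent.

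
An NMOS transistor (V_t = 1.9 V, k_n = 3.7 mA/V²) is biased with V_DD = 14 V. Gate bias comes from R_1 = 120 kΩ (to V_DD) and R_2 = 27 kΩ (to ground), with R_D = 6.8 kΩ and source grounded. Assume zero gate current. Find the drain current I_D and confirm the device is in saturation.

I_D ≈ 0.83 mA

V_G = V_DD·R_2/(R_1+R_2) = 14×27/147 = 2.57 V. With the source grounded, V_GS = V_G = 2.57 V.
Assume saturation: I_D = (k_n/2)(V_GS − V_t)² = (3.7/2)×(2.57 − 1.9)² = 1.85×0.671² = 0.834 mA.
V_DS = V_DD − I_D·R_D = 14 − 0.834×6.8 = 8.33 V.
Saturation requires V_DS ≥ V_GS − V_t = 0.671 V; 8.33 ≥ 0.671 ✓.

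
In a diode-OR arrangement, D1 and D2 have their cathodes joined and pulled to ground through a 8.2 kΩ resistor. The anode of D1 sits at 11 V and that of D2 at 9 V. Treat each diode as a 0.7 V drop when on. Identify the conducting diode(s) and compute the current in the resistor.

Only D1 conducts; I_R ≈ 1.3 mA

Assume both conduct. Then node N would need to be at both 11−0.7 = 10.3 V and 9−0.7 = 8.3 V, which is impossible.
Assume only D1 conducts: V_N = 11 − 0.7 = 10.3 V, so I_R = 10.3/8.2 = 1.26 mA.
Check D2: its anode-to-cathode voltage is 9 − 10.3 = -1.3 V < 0.7 V, so it is off. The assumption is consistent.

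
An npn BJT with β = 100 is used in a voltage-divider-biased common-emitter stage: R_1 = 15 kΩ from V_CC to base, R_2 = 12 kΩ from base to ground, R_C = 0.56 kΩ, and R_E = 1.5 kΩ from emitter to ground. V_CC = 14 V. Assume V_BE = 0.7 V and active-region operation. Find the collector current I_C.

Thevenize the base divider: V_Th = V_CC·R_2/(R_1+R_2) = 14×12/27 = 6.22 V, R_Th = R_1‖R_2 = 6.67 kΩ.
Base-emitter loop: V_Th = I_B·R_Th + V_BE + (β+1)I_B·R_E, so I_B = (6.22 − 0.7) / (6.67 + 101×1.5) = 0.0349 mA.
I_C = β·I_B = 100×0.0349 = 3.49 mA, and I_E = (β+1)I_B = 3.53 mA.
V_CE = V_CC − I_C·R_C − I_E·R_E = 14 − 3.49×0.56 − 3.53×1.5 = 6.76 V.
V_CE = 6.76 V > 0.2 V confirms active-region operation.

I_C ≈ 3.5 mA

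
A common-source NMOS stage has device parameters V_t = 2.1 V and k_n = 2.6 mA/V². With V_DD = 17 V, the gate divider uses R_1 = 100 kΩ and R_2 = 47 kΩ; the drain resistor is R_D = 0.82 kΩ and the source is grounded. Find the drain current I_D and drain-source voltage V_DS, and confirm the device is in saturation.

I_D ≈ 14 mA, V_DS ≈ 5.1 V

V_G = V_DD·R_2/(R_1+R_2) = 17×47/147 = 5.44 V. With the source grounded, V_GS = V_G = 5.44 V.
Assume saturation: I_D = (k_n/2)(V_GS − V_t)² = (2.6/2)×(5.44 − 2.1)² = 1.3×3.34² = 14.5 mA.
V_DS = V_DD − I_D·R_D = 17 − 14.5×0.82 = 5.14 V.
Saturation requires V_DS ≥ V_GS − V_t = 3.34 V; 5.14 ≥ 3.34 ✓.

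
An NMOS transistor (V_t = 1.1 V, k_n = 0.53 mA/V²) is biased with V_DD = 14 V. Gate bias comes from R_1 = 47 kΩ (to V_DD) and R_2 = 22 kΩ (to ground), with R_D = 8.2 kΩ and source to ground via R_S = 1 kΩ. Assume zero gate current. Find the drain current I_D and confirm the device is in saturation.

V_G = V_DD·R_2/(R_1+R_2) = 14×22/69 = 4.46 V.
Assume saturation: I_D = (k_n/2)(V_GS − V_t)² with V_GS = V_G − I_D·R_S = 4.46 − 1·I_D.
Substituting gives 0.265·I_D² − 2.78·I_D + 3 = 0, with roots I_D = 1.22 or 9.28 mA.
The root I_D = 9.28 mA gives V_GS = -4.82 V ≤ V_t, so take I_D = 1.22 mA.
Then V_GS = 3.24 V and V_DS = V_DD − I_D(R_D+R_S) = 14 − 1.22×9.2 = 2.79 V.
Saturation requires V_DS ≥ V_GS − V_t = 2.14 V; 2.79 ≥ 2.14 ✓.

I_D ≈ 1.2 mA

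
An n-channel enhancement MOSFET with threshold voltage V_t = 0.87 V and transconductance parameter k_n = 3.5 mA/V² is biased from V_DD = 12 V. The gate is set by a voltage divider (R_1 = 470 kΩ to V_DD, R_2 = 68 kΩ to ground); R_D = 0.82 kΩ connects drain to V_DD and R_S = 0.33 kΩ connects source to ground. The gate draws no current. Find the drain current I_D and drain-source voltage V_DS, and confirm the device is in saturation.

I_D ≈ 0.44 mA, V_DS ≈ 11 V

V_G = V_DD·R_2/(R_1+R_2) = 12×68/538 = 1.52 V.
Assume saturation: I_D = (k_n/2)(V_GS − V_t)² with V_GS = V_G − I_D·R_S = 1.52 − 0.33·I_D.
Substituting gives 0.191·I_D² − 1.75·I_D + 0.732 = 0, with roots I_D = 0.44 or 8.73 mA.
The root I_D = 8.73 mA gives V_GS = -1.36 V ≤ V_t, so take I_D = 0.44 mA.
Then V_GS = 1.37 V and V_DS = V_DD − I_D(R_D+R_S) = 12 − 0.44×1.15 = 11.5 V.
Saturation requires V_DS ≥ V_GS − V_t = 0.501 V; 11.5 ≥ 0.501 ✓.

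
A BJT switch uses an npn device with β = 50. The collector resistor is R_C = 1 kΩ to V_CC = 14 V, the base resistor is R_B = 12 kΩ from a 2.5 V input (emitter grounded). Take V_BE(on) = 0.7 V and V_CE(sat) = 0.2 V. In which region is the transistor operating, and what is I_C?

Assume active. Base-emitter loop: I_B = (V_BB − V_BE)/R_B = (2.5 − 0.7)/12 = 0.15 mA.
I_C = β·I_B = 50×0.15 = 7.5 mA.
V_CE = V_CC − I_C·R_C = 14 − 7.5×1 = 6.5 V > V_CE(sat), so the active-region assumption holds.

active; I_C ≈ 7.5 mA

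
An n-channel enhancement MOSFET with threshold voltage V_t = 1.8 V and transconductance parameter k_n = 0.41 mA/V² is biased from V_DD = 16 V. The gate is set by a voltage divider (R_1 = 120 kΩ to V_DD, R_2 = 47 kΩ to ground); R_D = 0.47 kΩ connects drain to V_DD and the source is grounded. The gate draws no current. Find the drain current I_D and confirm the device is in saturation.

V_G = V_DD·R_2/(R_1+R_2) = 16×47/167 = 4.5 V. With the source grounded, V_GS = V_G = 4.5 V.
Assume saturation: I_D = (k_n/2)(V_GS − V_t)² = (0.41/2)×(4.5 − 1.8)² = 0.205×2.7² = 1.5 mA.
V_DS = V_DD − I_D·R_D = 16 − 1.5×0.47 = 15.3 V.
Saturation requires V_DS ≥ V_GS − V_t = 2.7 V; 15.3 ≥ 2.7 ✓.

I_D ≈ 1.5 mA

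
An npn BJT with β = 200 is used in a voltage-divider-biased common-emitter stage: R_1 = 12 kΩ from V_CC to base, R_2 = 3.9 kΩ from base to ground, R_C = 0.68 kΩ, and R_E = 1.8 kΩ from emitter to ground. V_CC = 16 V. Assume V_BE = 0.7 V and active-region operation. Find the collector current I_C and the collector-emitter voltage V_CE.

I_C ≈ 1.8 mA, V_CE ≈ 12 V

Thevenize the base divider: V_Th = V_CC·R_2/(R_1+R_2) = 16×3.9/15.9 = 3.92 V, R_Th = R_1‖R_2 = 2.94 kΩ.
Base-emitter loop: V_Th = I_B·R_Th + V_BE + (β+1)I_B·R_E, so I_B = (3.92 − 0.7) / (2.94 + 201×1.8) = 0.00884 mA.
I_C = β·I_B = 200×0.00884 = 1.77 mA, and I_E = (β+1)I_B = 1.78 mA.
V_CE = V_CC − I_C·R_C − I_E·R_E = 16 − 1.77×0.68 − 1.78×1.8 = 11.6 V.
V_CE = 11.6 V > 0.2 V confirms active-region operation.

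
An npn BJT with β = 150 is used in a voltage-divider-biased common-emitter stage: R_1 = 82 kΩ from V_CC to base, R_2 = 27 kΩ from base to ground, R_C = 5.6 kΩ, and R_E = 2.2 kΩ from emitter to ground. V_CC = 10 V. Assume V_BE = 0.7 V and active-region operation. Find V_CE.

V_CE ≈ 4.1 V

Thevenize the base divider: V_Th = V_CC·R_2/(R_1+R_2) = 10×27/109 = 2.48 V, R_Th = R_1‖R_2 = 20.3 kΩ.
Base-emitter loop: V_Th = I_B·R_Th + V_BE + (β+1)I_B·R_E, so I_B = (2.48 − 0.7) / (20.3 + 151×2.2) = 0.00504 mA.
I_C = β·I_B = 150×0.00504 = 0.756 mA, and I_E = (β+1)I_B = 0.761 mA.
V_CE = V_CC − I_C·R_C − I_E·R_E = 10 − 0.756×5.6 − 0.761×2.2 = 4.09 V.
V_CE = 4.09 V > 0.2 V confirms active-region operation.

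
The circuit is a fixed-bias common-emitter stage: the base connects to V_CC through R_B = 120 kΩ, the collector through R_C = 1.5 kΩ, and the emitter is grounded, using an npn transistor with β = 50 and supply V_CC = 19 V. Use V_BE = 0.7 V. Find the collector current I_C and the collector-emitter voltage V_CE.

Base loop: V_CC = I_B·R_B + V_BE, so I_B = (19 − 0.7)/120 kΩ = 0.152 mA.
In the active region I_C = β·I_B = 50 × 0.152 = 7.62 mA.
Collector loop: V_CE = V_CC − I_C·R_C = 19 − 7.62×1.5 = 7.56 V.
Since V_CE = 7.56 V > V_CE(sat) ≈ 0.2 V, the transistor is in the active region as assumed.

I_C ≈ 7.6 mA, V_CE ≈ 7.6 V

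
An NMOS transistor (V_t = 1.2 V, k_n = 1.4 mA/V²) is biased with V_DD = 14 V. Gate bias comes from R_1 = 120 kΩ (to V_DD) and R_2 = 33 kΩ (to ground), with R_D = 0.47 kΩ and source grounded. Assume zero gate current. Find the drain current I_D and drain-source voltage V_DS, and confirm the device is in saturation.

V_G = V_DD·R_2/(R_1+R_2) = 14×33/153 = 3.02 V. With the source grounded, V_GS = V_G = 3.02 V.
Assume saturation: I_D = (k_n/2)(V_GS − V_t)² = (1.4/2)×(3.02 − 1.2)² = 0.7×1.82² = 2.32 mA.
V_DS = V_DD − I_D·R_D = 14 − 2.32×0.47 = 12.9 V.
Saturation requires V_DS ≥ V_GS − V_t = 1.82 V; 12.9 ≥ 1.82 ✓.

I_D ≈ 2.3 mA, V_DS ≈ 13 V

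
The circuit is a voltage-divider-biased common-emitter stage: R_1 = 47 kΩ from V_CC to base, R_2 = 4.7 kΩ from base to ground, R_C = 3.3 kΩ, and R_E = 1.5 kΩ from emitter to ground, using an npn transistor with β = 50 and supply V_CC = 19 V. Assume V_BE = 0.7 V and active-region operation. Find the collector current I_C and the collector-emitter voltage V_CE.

I_C ≈ 0.64 mA, V_CE ≈ 16 V

Thevenize the base divider: V_Th = V_CC·R_2/(R_1+R_2) = 19×4.7/51.7 = 1.73 V, R_Th = R_1‖R_2 = 4.27 kΩ.
Base-emitter loop: V_Th = I_B·R_Th + V_BE + (β+1)I_B·R_E, so I_B = (1.73 − 0.7) / (4.27 + 51×1.5) = 0.0127 mA.
I_C = β·I_B = 50×0.0127 = 0.636 mA, and I_E = (β+1)I_B = 0.649 mA.
V_CE = V_CC − I_C·R_C − I_E·R_E = 19 − 0.636×3.3 − 0.649×1.5 = 15.9 V.
V_CE = 15.9 V > 0.2 V confirms active-region operation.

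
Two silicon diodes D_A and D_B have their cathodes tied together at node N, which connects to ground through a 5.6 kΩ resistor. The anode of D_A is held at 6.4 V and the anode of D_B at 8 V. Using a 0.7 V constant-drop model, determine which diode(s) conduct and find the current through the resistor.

Only D_B conducts; I_R ≈ 1.3 mA

Assume both conduct. Then node N would need to be at both 6.4−0.7 = 5.7 V and 8−0.7 = 7.3 V, which is impossible.
Assume only D_B conducts: V_N = 8 − 0.7 = 7.3 V, so I_R = 7.3/5.6 = 1.3 mA.
Check D_A: its anode-to-cathode voltage is 6.4 − 7.3 = -0.9 V < 0.7 V, so it is off. The assumption is consistent.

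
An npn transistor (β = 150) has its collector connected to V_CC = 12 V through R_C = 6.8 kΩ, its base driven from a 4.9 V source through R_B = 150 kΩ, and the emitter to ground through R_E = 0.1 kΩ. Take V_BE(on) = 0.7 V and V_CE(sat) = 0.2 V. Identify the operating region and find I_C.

saturation; I_C ≈ 1.7 mA

Assume active: I_B = (4.9 − 0.7)/(150 + 151×0.1) = 0.0254 mA, I_C = β·I_B = 3.82 mA.
Then V_CE = 12 − 3.82×6.8 − 3.84×0.1 = -14.3 V < 0.2 V — the active assumption fails.
Re-solve with V_CE = 0.2 V. KCL at the emitter: V_E/R_E = (V_BB−0.7−V_E)/R_B + (V_CC−0.2−V_E)/R_C, giving V_E = 0.174 V.
I_C = (V_CC − 0.2 − V_E)/R_C = (11.8 − 0.174)/6.8 = 1.71 mA.
Check: I_B = (4.2 − 0.174)/150 = 0.0268 mA, and β·I_B = 4.03 mA > I_C, confirming saturation.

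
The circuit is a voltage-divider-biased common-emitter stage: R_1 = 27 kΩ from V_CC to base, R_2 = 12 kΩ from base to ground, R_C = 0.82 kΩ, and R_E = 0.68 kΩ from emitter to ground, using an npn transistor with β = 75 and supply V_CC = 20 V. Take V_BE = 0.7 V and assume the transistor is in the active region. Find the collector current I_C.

I_C ≈ 6.8 mA

Thevenize the base divider: V_Th = V_CC·R_2/(R_1+R_2) = 20×12/39 = 6.15 V, R_Th = R_1‖R_2 = 8.31 kΩ.
Base-emitter loop: V_Th = I_B·R_Th + V_BE + (β+1)I_B·R_E, so I_B = (6.15 − 0.7) / (8.31 + 76×0.68) = 0.0909 mA.
I_C = β·I_B = 75×0.0909 = 6.82 mA, and I_E = (β+1)I_B = 6.91 mA.
V_CE = V_CC − I_C·R_C − I_E·R_E = 20 − 6.82×0.82 − 6.91×0.68 = 9.71 V.
V_CE = 9.71 V > 0.2 V confirms active-region operation.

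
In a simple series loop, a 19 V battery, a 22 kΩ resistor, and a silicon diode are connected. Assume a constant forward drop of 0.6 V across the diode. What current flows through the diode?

KVL around the loop: 19 = V_D + I·R = 0.6 + I × 22 kΩ.
So I = (19 − 0.6) / 22 kΩ = 18.4 / 22 = 0.836 mA.

I ≈ 0.84 mA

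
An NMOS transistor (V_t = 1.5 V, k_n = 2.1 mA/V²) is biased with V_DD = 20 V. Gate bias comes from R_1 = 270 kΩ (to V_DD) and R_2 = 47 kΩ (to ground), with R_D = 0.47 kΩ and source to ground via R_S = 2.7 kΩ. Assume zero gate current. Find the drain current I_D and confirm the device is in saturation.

I_D ≈ 0.33 mA

V_G = V_DD·R_2/(R_1+R_2) = 20×47/317 = 2.97 V.
Assume saturation: I_D = (k_n/2)(V_GS − V_t)² with V_GS = V_G − I_D·R_S = 2.97 − 2.7·I_D.
Substituting gives 7.65·I_D² − 9.31·I_D + 2.25 = 0, with roots I_D = 0.334 or 0.882 mA.
The root I_D = 0.882 mA gives V_GS = 0.583 V ≤ V_t, so take I_D = 0.334 mA.
Then V_GS = 2.06 V and V_DS = V_DD − I_D(R_D+R_S) = 20 − 0.334×3.17 = 18.9 V.
Saturation requires V_DS ≥ V_GS − V_t = 0.564 V; 18.9 ≥ 0.564 ✓.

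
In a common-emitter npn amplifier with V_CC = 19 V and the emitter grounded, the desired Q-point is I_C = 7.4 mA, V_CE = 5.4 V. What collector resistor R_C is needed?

Collector loop: V_CC = I_C·R_C + V_CE.
R_C = (V_CC − V_CE)/I_C = (19 − 5.4)/7.4 = 1.84 kΩ.

R_C ≈ 1.8 kΩ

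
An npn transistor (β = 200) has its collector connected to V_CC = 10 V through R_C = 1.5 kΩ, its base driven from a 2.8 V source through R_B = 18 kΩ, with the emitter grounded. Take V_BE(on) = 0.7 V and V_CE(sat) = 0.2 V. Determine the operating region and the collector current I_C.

saturation; I_C ≈ 6.5 mA

Assume active: I_B = (2.8 − 0.7)/18 = 0.117 mA, giving I_C = β·I_B = 23.3 mA.
But then V_CE = 10 − 23.3×1.5 = -25 V < V_CE(sat) = 0.2 V — impossible in the active region.
So the transistor is saturated. With V_CE = 0.2 V, I_C = (V_CC − 0.2)/R_C = 9.8/1.5 = 6.53 mA.
Check: β·I_B = 23.3 mA > I_C = 6.53 mA, confirming saturation.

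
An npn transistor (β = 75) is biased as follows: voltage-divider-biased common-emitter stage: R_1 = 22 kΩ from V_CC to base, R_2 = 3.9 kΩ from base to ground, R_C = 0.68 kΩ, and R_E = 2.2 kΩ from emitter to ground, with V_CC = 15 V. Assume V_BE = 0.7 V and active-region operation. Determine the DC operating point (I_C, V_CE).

Thevenize the base divider: V_Th = V_CC·R_2/(R_1+R_2) = 15×3.9/25.9 = 2.26 V, R_Th = R_1‖R_2 = 3.31 kΩ.
Base-emitter loop: V_Th = I_B·R_Th + V_BE + (β+1)I_B·R_E, so I_B = (2.26 − 0.7) / (3.31 + 76×2.2) = 0.00914 mA.
I_C = β·I_B = 75×0.00914 = 0.686 mA, and I_E = (β+1)I_B = 0.695 mA.
V_CE = V_CC − I_C·R_C − I_E·R_E = 15 − 0.686×0.68 − 0.695×2.2 = 13 V.
V_CE = 13 V > 0.2 V confirms active-region operation.

I_C ≈ 0.69 mA, V_CE ≈ 13 V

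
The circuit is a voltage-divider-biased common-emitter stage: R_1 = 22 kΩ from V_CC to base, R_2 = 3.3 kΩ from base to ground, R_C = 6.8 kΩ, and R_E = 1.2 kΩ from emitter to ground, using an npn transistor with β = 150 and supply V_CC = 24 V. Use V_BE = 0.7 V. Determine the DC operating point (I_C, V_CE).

Thevenize the base divider: V_Th = V_CC·R_2/(R_1+R_2) = 24×3.3/25.3 = 3.13 V, R_Th = R_1‖R_2 = 2.87 kΩ.
Base-emitter loop: V_Th = I_B·R_Th + V_BE + (β+1)I_B·R_E, so I_B = (3.13 − 0.7) / (2.87 + 151×1.2) = 0.0132 mA.
I_C = β·I_B = 150×0.0132 = 1.98 mA, and I_E = (β+1)I_B = 1.99 mA.
V_CE = V_CC − I_C·R_C − I_E·R_E = 24 − 1.98×6.8 − 1.99×1.2 = 8.14 V.
V_CE = 8.14 V > 0.2 V confirms active-region operation.

I_C ≈ 2 mA, V_CE ≈ 8.1 V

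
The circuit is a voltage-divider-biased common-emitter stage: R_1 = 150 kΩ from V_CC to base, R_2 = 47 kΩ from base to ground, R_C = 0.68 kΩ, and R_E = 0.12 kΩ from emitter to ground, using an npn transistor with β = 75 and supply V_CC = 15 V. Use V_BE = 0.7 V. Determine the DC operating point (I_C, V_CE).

I_C ≈ 4.8 mA, V_CE ≈ 11 V

Thevenize the base divider: V_Th = V_CC·R_2/(R_1+R_2) = 15×47/197 = 3.58 V, R_Th = R_1‖R_2 = 35.8 kΩ.
Base-emitter loop: V_Th = I_B·R_Th + V_BE + (β+1)I_B·R_E, so I_B = (3.58 − 0.7) / (35.8 + 76×0.12) = 0.0641 mA.
I_C = β·I_B = 75×0.0641 = 4.81 mA, and I_E = (β+1)I_B = 4.87 mA.
V_CE = V_CC − I_C·R_C − I_E·R_E = 15 − 4.81×0.68 − 4.87×0.12 = 11.1 V.
V_CE = 11.1 V > 0.2 V confirms active-region operation.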